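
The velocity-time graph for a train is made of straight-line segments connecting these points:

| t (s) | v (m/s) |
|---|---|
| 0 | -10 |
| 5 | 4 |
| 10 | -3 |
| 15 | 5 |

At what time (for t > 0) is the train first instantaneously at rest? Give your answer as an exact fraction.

t = 25/7 s

v changes sign on 0–5 s (from -10 to 4); the graph is linear there, so v = 0 at t = 0 + (10)·(5 − 0)/(4 − -10) = 25/7 s.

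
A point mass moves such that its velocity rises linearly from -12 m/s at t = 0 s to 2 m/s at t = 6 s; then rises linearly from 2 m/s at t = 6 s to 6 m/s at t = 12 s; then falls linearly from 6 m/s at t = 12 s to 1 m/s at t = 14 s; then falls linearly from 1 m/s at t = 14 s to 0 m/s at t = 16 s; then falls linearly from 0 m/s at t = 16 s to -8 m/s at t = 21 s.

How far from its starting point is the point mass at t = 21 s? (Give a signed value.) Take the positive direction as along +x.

Displacement is the signed area under the v-t curve.
0–6 s: ½(-12 + 2)(6) = -30 m
6–12 s: ½(2 + 6)(6) = 24 m
12–14 s: ½(6 + 1)(2) = 7 m
14–16 s: ½(1 + 0)(2) = 1 m
16–21 s: ½(0 + -8)(5) = -20 m
Net displacement = -18 m

-18 m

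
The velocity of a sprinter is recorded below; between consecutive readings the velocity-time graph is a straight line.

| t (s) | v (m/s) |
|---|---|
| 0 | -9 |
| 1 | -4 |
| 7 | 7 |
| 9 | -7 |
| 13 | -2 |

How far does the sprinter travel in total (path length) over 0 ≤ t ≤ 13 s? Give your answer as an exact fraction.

1083/22 m

Total distance travelled is ∫|v| dt — sum the magnitudes of each area piece.
0–1 s: |½(-9 + -4)(1)| = 6.5 m
1–7 s: v = 0 at t = 35/11 s; triangle areas 48/11 + 147/11 = 195/11 m
7–9 s: v = 0 at t = 8 s; triangle areas 3.5 + 3.5 = 7 m
9–13 s: |½(-7 + -2)(4)| = 18 m
Total distance = 1083/22 m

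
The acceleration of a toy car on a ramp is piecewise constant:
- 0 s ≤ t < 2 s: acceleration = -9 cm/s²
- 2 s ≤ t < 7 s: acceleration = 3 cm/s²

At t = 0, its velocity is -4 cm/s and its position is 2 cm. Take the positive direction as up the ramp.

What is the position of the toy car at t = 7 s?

On each constant-a segment, Δv = aΔt and Δx = v₀Δt + ½aΔt²; chain segment to segment.
0–2 s: v starts -4 cm/s; Δx = -4·2 + ½·-9·2² = -26 cm; v ends -22 cm/s.
2–7 s: v starts -22 cm/s; Δx = -22·5 + ½·3·5² = -72.5 cm; v ends -7 cm/s.
x(7) = 2 + Σ Δx = -96.5 cm.

-96.5 cm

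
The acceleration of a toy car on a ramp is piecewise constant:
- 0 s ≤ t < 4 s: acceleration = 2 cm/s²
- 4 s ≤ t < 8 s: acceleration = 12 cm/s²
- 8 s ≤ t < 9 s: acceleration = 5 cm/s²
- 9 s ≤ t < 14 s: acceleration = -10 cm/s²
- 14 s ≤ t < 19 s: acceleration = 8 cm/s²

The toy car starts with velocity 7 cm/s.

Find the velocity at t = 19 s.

58 cm/s

Δv equals the area under the a-t graph; then v = v₀ + Δv.
0–4 s: 2 × 4 = 8 cm/s
4–8 s: 12 × 4 = 48 cm/s
8–9 s: 5 × 1 = 5 cm/s
9–14 s: -10 × 5 = -50 cm/s
14–19 s: 8 × 5 = 40 cm/s
Δv = 51 cm/s, so v(19) = 7 + (51) = 58 cm/s.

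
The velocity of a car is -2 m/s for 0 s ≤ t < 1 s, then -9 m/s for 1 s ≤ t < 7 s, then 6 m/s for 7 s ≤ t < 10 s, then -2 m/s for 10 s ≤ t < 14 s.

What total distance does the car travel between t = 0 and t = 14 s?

82 m

Distance (not displacement) is the total path length: add the absolute areas under v-t.
0–1 s: |-2| × 1 = 2 m
1–7 s: |-9| × 6 = 54 m
7–10 s: |6| × 3 = 18 m
10–14 s: |-2| × 4 = 8 m
Total distance = 82 m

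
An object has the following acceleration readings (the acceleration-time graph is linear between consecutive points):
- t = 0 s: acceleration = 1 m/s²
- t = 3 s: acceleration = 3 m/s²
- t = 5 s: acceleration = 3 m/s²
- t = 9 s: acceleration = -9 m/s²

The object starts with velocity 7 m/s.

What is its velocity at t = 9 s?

7 m/s

Δv equals the area under the a-t graph; then v = v₀ + Δv.
0–3 s: ½(1 + 3)(3) = 6 m/s
3–5 s: 3 × 2 = 6 m/s
5–9 s: ½(3 + -9)(4) = -12 m/s
Δv = 0 m/s, so v(9) = 7 + (0) = 7 m/s.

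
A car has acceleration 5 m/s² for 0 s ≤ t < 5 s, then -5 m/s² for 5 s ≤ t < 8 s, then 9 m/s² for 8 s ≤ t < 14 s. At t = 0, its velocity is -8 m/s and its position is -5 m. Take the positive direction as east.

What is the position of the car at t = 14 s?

220 m

On each constant-a segment, Δv = aΔt and Δx = v₀Δt + ½aΔt²; chain segment to segment.
0–5 s: v starts -8 m/s; Δx = -8·5 + ½·5·5² = 22.5 m; v ends 17 m/s.
5–8 s: v starts 17 m/s; Δx = 17·3 + ½·-5·3² = 28.5 m; v ends 2 m/s.
8–14 s: v starts 2 m/s; Δx = 2·6 + ½·9·6² = 174 m; v ends 56 m/s.
x(14) = -5 + Σ Δx = 220 m.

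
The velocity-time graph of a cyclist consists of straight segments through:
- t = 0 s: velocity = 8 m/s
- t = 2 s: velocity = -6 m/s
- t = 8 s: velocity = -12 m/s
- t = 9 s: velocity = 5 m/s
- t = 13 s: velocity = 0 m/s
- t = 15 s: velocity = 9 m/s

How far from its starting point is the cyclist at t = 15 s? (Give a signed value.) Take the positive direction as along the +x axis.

-36.5 m

Net displacement equals the area under the velocity-time graph (areas below the axis count negative).
0–2 s: ½(8 + -6)(2) = 2 m
2–8 s: ½(-6 + -12)(6) = -54 m
8–9 s: ½(-12 + 5)(1) = -3.5 m
9–13 s: ½(5 + 0)(4) = 10 m
13–15 s: ½(0 + 9)(2) = 9 m
Net displacement = -36.5 m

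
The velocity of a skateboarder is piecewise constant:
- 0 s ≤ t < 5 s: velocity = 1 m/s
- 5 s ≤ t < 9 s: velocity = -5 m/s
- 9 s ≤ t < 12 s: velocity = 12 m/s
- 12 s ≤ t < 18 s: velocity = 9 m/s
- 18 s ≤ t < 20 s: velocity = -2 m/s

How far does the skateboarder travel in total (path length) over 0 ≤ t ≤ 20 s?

119 m

Distance (not displacement) is the total path length: add the absolute areas under v-t.
0–5 s: |1| × 5 = 5 m
5–9 s: |-5| × 4 = 20 m
9–12 s: |12| × 3 = 36 m
12–18 s: |9| × 6 = 54 m
18–20 s: |-2| × 2 = 4 m
Total distance = 119 m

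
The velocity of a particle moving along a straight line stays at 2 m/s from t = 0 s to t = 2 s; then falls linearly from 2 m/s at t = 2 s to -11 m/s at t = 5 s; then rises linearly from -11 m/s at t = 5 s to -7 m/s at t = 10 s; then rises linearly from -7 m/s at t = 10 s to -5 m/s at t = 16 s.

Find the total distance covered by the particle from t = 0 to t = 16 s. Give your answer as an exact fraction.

Total distance travelled is ∫|v| dt — sum the magnitudes of each area piece.
0–2 s: |2| × 2 = 4 m
2–5 s: v = 0 at t = 32/13 s; triangle areas 6/13 + 363/26 = 375/26 m
5–10 s: |½(-11 + -7)(5)| = 45 m
10–16 s: |½(-7 + -5)(6)| = 36 m
Total distance = 2585/26 m

2585/26 m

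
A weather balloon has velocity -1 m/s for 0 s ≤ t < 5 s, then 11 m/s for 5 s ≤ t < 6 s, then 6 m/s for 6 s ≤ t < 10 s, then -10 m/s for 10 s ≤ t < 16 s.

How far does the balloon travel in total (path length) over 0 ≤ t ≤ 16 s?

Total distance travelled is ∫|v| dt — sum the magnitudes of each area piece.
0–5 s: |-1| × 5 = 5 m
5–6 s: |11| × 1 = 11 m
6–10 s: |6| × 4 = 24 m
10–16 s: |-10| × 6 = 60 m
Total distance = 100 m

100 m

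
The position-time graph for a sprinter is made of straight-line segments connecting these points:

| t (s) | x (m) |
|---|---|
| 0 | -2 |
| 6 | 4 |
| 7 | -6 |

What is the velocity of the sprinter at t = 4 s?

Velocity is the slope of the x-t graph on 0–6 s: (4 − -2)/(6 − 0) = 1 m/s.

1 m/s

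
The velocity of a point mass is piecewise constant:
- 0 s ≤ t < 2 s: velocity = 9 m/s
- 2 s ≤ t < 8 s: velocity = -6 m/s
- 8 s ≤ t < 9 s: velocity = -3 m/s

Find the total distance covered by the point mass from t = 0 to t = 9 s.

Distance (not displacement) is the total path length: add the absolute areas under v-t.
0–2 s: |9| × 2 = 18 m
2–8 s: |-6| × 6 = 36 m
8–9 s: |-3| × 1 = 3 m
Total distance = 57 m

57 m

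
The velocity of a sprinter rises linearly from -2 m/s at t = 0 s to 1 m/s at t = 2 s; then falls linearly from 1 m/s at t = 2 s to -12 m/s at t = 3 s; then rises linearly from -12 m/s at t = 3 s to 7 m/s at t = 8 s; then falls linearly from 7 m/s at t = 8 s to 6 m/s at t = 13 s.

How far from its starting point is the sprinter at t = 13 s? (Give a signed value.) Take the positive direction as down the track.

13.5 m

Net displacement equals the area under the velocity-time graph (areas below the axis count negative).
0–2 s: ½(-2 + 1)(2) = -1 m
2–3 s: ½(1 + -12)(1) = -5.5 m
3–8 s: ½(-12 + 7)(5) = -12.5 m
8–13 s: ½(7 + 6)(5) = 32.5 m
Net displacement = 13.5 m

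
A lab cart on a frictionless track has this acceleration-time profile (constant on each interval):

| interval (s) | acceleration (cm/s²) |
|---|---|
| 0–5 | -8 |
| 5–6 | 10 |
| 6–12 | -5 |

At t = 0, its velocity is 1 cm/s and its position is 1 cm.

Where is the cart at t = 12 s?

On each constant-a segment, Δv = aΔt and Δx = v₀Δt + ½aΔt²; chain segment to segment.
0–5 s: v starts 1 cm/s; Δx = 1·5 + ½·-8·5² = -95 cm; v ends -39 cm/s.
5–6 s: v starts -39 cm/s; Δx = -39·1 + ½·10·1² = -34 cm; v ends -29 cm/s.
6–12 s: v starts -29 cm/s; Δx = -29·6 + ½·-5·6² = -264 cm; v ends -59 cm/s.
x(12) = 1 + Σ Δx = -392 cm.

-392 cm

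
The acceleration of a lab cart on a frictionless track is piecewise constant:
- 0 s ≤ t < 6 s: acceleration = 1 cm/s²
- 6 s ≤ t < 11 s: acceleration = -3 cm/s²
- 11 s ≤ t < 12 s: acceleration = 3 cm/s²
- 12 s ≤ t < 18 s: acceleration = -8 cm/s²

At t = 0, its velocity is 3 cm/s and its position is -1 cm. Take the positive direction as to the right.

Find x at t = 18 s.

On each constant-a segment, Δv = aΔt and Δx = v₀Δt + ½aΔt²; chain segment to segment.
0–6 s: v starts 3 cm/s; Δx = 3·6 + ½·1·6² = 36 cm; v ends 9 cm/s.
6–11 s: v starts 9 cm/s; Δx = 9·5 + ½·-3·5² = 7.5 cm; v ends -6 cm/s.
11–12 s: v starts -6 cm/s; Δx = -6·1 + ½·3·1² = -4.5 cm; v ends -3 cm/s.
12–18 s: v starts -3 cm/s; Δx = -3·6 + ½·-8·6² = -162 cm; v ends -51 cm/s.
x(18) = -1 + Σ Δx = -124 cm.

-124 cm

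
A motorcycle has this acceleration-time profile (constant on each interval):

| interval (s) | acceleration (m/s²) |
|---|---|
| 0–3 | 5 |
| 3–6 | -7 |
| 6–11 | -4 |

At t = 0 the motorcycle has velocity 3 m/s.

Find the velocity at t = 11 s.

-23 m/s

Δv equals the area under the a-t graph; then v = v₀ + Δv.
0–3 s: 5 × 3 = 15 m/s
3–6 s: -7 × 3 = -21 m/s
6–11 s: -4 × 5 = -20 m/s
Δv = -26 m/s, so v(11) = 3 + (-26) = -23 m/s.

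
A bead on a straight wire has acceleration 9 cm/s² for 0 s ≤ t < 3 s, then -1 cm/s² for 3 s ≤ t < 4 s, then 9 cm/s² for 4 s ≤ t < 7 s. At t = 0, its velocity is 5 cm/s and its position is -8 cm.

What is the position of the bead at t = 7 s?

On each constant-a segment, Δv = aΔt and Δx = v₀Δt + ½aΔt²; chain segment to segment.
0–3 s: v starts 5 cm/s; Δx = 5·3 + ½·9·3² = 55.5 cm; v ends 32 cm/s.
3–4 s: v starts 32 cm/s; Δx = 32·1 + ½·-1·1² = 31.5 cm; v ends 31 cm/s.
4–7 s: v starts 31 cm/s; Δx = 31·3 + ½·9·3² = 133.5 cm; v ends 58 cm/s.
x(7) = -8 + Σ Δx = 212.5 cm.

212.5 cm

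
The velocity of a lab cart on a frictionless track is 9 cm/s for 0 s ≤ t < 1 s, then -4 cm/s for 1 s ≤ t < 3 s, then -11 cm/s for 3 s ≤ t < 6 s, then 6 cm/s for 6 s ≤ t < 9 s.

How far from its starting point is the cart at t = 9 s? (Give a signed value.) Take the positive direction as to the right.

-14 cm

Net displacement equals the area under the velocity-time graph (areas below the axis count negative).
0–1 s: 9 × 1 = 9 cm
1–3 s: -4 × 2 = -8 cm
3–6 s: -11 × 3 = -33 cm
6–9 s: 6 × 3 = 18 cm
Net displacement = -14 cm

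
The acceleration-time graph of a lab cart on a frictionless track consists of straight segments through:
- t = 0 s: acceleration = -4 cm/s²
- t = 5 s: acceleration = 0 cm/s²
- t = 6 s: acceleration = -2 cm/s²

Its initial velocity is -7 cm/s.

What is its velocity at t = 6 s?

-18 cm/s

Δv equals the area under the a-t graph; then v = v₀ + Δv.
0–5 s: ½(-4 + 0)(5) = -10 cm/s
5–6 s: ½(0 + -2)(1) = -1 cm/s
Δv = -11 cm/s, so v(6) = -7 + (-11) = -18 cm/s.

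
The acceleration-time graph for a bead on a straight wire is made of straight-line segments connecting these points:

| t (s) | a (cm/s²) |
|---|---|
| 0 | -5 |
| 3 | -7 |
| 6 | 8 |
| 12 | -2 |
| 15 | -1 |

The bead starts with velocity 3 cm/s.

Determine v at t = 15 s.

Δv equals the area under the a-t graph; then v = v₀ + Δv.
0–3 s: ½(-5 + -7)(3) = -18 cm/s
3–6 s: ½(-7 + 8)(3) = 1.5 cm/s
6–12 s: ½(8 + -2)(6) = 18 cm/s
12–15 s: ½(-2 + -1)(3) = -4.5 cm/s
Δv = -3 cm/s, so v(15) = 3 + (-3) = 0 cm/s.

0 cm/s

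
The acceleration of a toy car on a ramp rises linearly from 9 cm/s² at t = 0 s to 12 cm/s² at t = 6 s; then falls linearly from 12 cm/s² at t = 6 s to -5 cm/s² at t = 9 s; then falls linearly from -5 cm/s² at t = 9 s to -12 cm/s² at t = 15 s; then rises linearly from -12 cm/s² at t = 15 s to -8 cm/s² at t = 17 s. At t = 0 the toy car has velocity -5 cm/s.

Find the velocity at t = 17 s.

-2.5 cm/s

Δv equals the area under the a-t graph; then v = v₀ + Δv.
0–6 s: ½(9 + 12)(6) = 63 cm/s
6–9 s: ½(12 + -5)(3) = 10.5 cm/s
9–15 s: ½(-5 + -12)(6) = -51 cm/s
15–17 s: ½(-12 + -8)(2) = -20 cm/s
Δv = 2.5 cm/s, so v(17) = -5 + (2.5) = -2.5 cm/s.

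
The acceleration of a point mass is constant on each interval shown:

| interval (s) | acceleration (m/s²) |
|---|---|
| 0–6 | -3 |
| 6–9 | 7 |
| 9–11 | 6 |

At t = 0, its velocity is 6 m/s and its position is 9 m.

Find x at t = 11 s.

On each constant-a segment, Δv = aΔt and Δx = v₀Δt + ½aΔt²; chain segment to segment.
0–6 s: v starts 6 m/s; Δx = 6·6 + ½·-3·6² = -18 m; v ends -12 m/s.
6–9 s: v starts -12 m/s; Δx = -12·3 + ½·7·3² = -4.5 m; v ends 9 m/s.
9–11 s: v starts 9 m/s; Δx = 9·2 + ½·6·2² = 30 m; v ends 21 m/s.
x(11) = 9 + Σ Δx = 16.5 m.

16.5 m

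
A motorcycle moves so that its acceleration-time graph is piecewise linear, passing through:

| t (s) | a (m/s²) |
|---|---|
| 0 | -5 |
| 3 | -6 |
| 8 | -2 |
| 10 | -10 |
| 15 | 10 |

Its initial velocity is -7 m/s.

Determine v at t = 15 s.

-55.5 m/s

Δv equals the area under the a-t graph; then v = v₀ + Δv.
0–3 s: ½(-5 + -6)(3) = -16.5 m/s
3–8 s: ½(-6 + -2)(5) = -20 m/s
8–10 s: ½(-2 + -10)(2) = -12 m/s
10–15 s: ½(-10 + 10)(5) = 0 m/s
Δv = -48.5 m/s, so v(15) = -7 + (-48.5) = -55.5 m/s.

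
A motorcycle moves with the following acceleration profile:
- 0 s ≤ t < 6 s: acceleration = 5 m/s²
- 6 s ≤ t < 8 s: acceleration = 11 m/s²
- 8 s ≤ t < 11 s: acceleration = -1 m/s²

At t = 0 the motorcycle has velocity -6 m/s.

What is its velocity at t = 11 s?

Δv equals the area under the a-t graph; then v = v₀ + Δv.
0–6 s: 5 × 6 = 30 m/s
6–8 s: 11 × 2 = 22 m/s
8–11 s: -1 × 3 = -3 m/s
Δv = 49 m/s, so v(11) = -6 + (49) = 43 m/s.

43 m/s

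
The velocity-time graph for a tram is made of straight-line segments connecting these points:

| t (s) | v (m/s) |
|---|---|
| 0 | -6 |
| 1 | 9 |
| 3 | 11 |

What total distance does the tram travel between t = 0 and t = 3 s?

23.9 m

Distance (not displacement) is the total path length: add the absolute areas under v-t.
0–1 s: v = 0 at t = 0.4 s; triangle areas 1.2 + 2.7 = 3.9 m
1–3 s: |½(9 + 11)(2)| = 20 m
Total distance = 23.9 m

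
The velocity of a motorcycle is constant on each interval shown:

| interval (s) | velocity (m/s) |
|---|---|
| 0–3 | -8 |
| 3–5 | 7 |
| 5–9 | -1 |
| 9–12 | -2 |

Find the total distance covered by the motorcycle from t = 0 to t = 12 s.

Total distance travelled is ∫|v| dt — sum the magnitudes of each area piece.
0–3 s: |-8| × 3 = 24 m
3–5 s: |7| × 2 = 14 m
5–9 s: |-1| × 4 = 4 m
9–12 s: |-2| × 3 = 6 m
Total distance = 48 m

48 m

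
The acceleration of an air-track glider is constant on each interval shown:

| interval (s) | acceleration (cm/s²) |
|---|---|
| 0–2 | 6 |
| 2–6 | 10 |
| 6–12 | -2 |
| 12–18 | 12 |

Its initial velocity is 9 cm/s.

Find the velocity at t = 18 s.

Δv equals the area under the a-t graph; then v = v₀ + Δv.
0–2 s: 6 × 2 = 12 cm/s
2–6 s: 10 × 4 = 40 cm/s
6–12 s: -2 × 6 = -12 cm/s
12–18 s: 12 × 6 = 72 cm/s
Δv = 112 cm/s, so v(18) = 9 + (112) = 121 cm/s.

121 cm/s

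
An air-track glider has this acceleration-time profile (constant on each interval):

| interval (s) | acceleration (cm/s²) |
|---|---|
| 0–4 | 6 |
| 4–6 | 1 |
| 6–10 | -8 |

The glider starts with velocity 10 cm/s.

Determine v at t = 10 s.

4 cm/s

Δv equals the area under the a-t graph; then v = v₀ + Δv.
0–4 s: 6 × 4 = 24 cm/s
4–6 s: 1 × 2 = 2 cm/s
6–10 s: -8 × 4 = -32 cm/s
Δv = -6 cm/s, so v(10) = 10 + (-6) = 4 cm/s.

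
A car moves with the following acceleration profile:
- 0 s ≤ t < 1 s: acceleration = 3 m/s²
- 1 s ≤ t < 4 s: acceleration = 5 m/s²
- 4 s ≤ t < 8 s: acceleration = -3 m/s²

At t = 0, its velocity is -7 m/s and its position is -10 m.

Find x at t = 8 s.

15 m

On each constant-a segment, Δv = aΔt and Δx = v₀Δt + ½aΔt²; chain segment to segment.
0–1 s: v starts -7 m/s; Δx = -7·1 + ½·3·1² = -5.5 m; v ends -4 m/s.
1–4 s: v starts -4 m/s; Δx = -4·3 + ½·5·3² = 10.5 m; v ends 11 m/s.
4–8 s: v starts 11 m/s; Δx = 11·4 + ½·-3·4² = 20 m; v ends -1 m/s.
x(8) = -10 + Σ Δx = 15 m.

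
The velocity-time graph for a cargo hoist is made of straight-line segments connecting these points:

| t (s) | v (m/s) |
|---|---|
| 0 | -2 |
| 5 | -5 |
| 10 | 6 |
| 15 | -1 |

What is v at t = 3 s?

-3.8 m/s

On 0–5 s the graph is linear from -2 to -5 m/s: v(3) = -2 + (-5 − -2)·(3 − 0)/(5 − 0) = -3.8 m/s.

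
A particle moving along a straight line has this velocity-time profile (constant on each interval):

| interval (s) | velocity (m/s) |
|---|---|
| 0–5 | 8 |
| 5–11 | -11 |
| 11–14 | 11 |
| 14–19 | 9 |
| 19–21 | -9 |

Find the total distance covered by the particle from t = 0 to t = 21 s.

202 m

Total distance travelled is ∫|v| dt — sum the magnitudes of each area piece.
0–5 s: |8| × 5 = 40 m
5–11 s: |-11| × 6 = 66 m
11–14 s: |11| × 3 = 33 m
14–19 s: |9| × 5 = 45 m
19–21 s: |-9| × 2 = 18 m
Total distance = 202 m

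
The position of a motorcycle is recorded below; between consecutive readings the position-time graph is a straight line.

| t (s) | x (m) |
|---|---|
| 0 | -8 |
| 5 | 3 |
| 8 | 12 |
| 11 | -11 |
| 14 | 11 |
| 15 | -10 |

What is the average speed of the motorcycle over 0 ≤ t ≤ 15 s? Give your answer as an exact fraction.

Average speed = (total path length)/(elapsed time); on a piecewise-linear x-t graph the path length is Σ|Δx|.
0–5 s: |Δx| = |3 − -8| = 11 m
5–8 s: |Δx| = |12 − 3| = 9 m
8–11 s: |Δx| = |-11 − 12| = 23 m
11–14 s: |Δx| = |11 − -11| = 22 m
14–15 s: |Δx| = |-10 − 11| = 21 m
Total path = 86 m; average speed = 86/15 = 86/15 m/s.

86/15 m/s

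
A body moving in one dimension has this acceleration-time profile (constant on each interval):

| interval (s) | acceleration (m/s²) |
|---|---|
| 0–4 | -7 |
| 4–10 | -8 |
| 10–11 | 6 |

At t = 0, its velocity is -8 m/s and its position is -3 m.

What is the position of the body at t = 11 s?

On each constant-a segment, Δv = aΔt and Δx = v₀Δt + ½aΔt²; chain segment to segment.
0–4 s: v starts -8 m/s; Δx = -8·4 + ½·-7·4² = -88 m; v ends -36 m/s.
4–10 s: v starts -36 m/s; Δx = -36·6 + ½·-8·6² = -360 m; v ends -84 m/s.
10–11 s: v starts -84 m/s; Δx = -84·1 + ½·6·1² = -81 m; v ends -78 m/s.
x(11) = -3 + Σ Δx = -532 m.

-532 m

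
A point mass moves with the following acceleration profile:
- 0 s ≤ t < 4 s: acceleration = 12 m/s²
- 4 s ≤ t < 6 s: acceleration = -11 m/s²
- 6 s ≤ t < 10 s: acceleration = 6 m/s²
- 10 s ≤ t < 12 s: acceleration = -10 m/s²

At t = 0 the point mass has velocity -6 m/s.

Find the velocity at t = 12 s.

Δv equals the area under the a-t graph; then v = v₀ + Δv.
0–4 s: 12 × 4 = 48 m/s
4–6 s: -11 × 2 = -22 m/s
6–10 s: 6 × 4 = 24 m/s
10–12 s: -10 × 2 = -20 m/s
Δv = 30 m/s, so v(12) = -6 + (30) = 24 m/s.

24 m/s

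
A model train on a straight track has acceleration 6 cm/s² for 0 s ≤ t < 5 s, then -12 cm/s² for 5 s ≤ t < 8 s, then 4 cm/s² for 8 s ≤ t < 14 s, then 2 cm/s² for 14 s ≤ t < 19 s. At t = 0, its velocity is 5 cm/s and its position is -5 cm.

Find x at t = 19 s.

On each constant-a segment, Δv = aΔt and Δx = v₀Δt + ½aΔt²; chain segment to segment.
0–5 s: v starts 5 cm/s; Δx = 5·5 + ½·6·5² = 100 cm; v ends 35 cm/s.
5–8 s: v starts 35 cm/s; Δx = 35·3 + ½·-12·3² = 51 cm; v ends -1 cm/s.
8–14 s: v starts -1 cm/s; Δx = -1·6 + ½·4·6² = 66 cm; v ends 23 cm/s.
14–19 s: v starts 23 cm/s; Δx = 23·5 + ½·2·5² = 140 cm; v ends 33 cm/s.
x(19) = -5 + Σ Δx = 352 cm.

352 cm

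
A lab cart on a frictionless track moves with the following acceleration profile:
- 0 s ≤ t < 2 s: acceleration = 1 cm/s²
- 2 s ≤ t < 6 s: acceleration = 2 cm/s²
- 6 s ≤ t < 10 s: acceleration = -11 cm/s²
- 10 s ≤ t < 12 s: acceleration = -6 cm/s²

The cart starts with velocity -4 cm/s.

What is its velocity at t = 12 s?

-50 cm/s

Δv equals the area under the a-t graph; then v = v₀ + Δv.
0–2 s: 1 × 2 = 2 cm/s
2–6 s: 2 × 4 = 8 cm/s
6–10 s: -11 × 4 = -44 cm/s
10–12 s: -6 × 2 = -12 cm/s
Δv = -46 cm/s, so v(12) = -4 + (-46) = -50 cm/s.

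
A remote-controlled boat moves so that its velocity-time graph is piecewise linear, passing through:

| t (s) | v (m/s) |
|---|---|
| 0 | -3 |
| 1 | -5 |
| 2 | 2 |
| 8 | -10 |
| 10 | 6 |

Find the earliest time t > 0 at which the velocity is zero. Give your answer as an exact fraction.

t = 12/7 s

v changes sign on 1–2 s (from -5 to 2); the graph is linear there, so v = 0 at t = 1 + (5)·(2 − 1)/(2 − -5) = 12/7 s.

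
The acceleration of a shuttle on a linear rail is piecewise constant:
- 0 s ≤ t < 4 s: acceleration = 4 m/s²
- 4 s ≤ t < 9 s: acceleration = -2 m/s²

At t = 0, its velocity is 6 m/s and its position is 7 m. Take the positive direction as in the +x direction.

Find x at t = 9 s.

On each constant-a segment, Δv = aΔt and Δx = v₀Δt + ½aΔt²; chain segment to segment.
0–4 s: v starts 6 m/s; Δx = 6·4 + ½·4·4² = 56 m; v ends 22 m/s.
4–9 s: v starts 22 m/s; Δx = 22·5 + ½·-2·5² = 85 m; v ends 12 m/s.
x(9) = 7 + Σ Δx = 148 m.

148 m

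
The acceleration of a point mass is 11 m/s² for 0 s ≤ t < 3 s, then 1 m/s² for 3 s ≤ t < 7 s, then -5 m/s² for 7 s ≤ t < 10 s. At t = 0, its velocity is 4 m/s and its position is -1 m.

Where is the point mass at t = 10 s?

On each constant-a segment, Δv = aΔt and Δx = v₀Δt + ½aΔt²; chain segment to segment.
0–3 s: v starts 4 m/s; Δx = 4·3 + ½·11·3² = 61.5 m; v ends 37 m/s.
3–7 s: v starts 37 m/s; Δx = 37·4 + ½·1·4² = 156 m; v ends 41 m/s.
7–10 s: v starts 41 m/s; Δx = 41·3 + ½·-5·3² = 100.5 m; v ends 26 m/s.
x(10) = -1 + Σ Δx = 317 m.

317 m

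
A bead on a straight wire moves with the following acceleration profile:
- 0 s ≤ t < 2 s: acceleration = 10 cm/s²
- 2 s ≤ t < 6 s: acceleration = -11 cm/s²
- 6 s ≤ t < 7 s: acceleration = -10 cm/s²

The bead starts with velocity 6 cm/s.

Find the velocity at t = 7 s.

-28 cm/s

Δv equals the area under the a-t graph; then v = v₀ + Δv.
0–2 s: 10 × 2 = 20 cm/s
2–6 s: -11 × 4 = -44 cm/s
6–7 s: -10 × 1 = -10 cm/s
Δv = -34 cm/s, so v(7) = 6 + (-34) = -28 cm/s.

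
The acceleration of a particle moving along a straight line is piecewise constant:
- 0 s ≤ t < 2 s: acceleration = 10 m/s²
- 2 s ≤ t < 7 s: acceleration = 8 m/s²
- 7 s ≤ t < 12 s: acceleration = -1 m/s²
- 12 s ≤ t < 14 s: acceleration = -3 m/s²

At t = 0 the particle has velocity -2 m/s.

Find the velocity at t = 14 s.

Δv equals the area under the a-t graph; then v = v₀ + Δv.
0–2 s: 10 × 2 = 20 m/s
2–7 s: 8 × 5 = 40 m/s
7–12 s: -1 × 5 = -5 m/s
12–14 s: -3 × 2 = -6 m/s
Δv = 49 m/s, so v(14) = -2 + (49) = 47 m/s.

47 m/s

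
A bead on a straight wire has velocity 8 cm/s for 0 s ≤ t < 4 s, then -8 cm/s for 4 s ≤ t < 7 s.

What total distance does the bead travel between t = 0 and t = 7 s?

56 cm

Total distance travelled is ∫|v| dt — sum the magnitudes of each area piece.
0–4 s: |8| × 4 = 32 cm
4–7 s: |-8| × 3 = 24 cm
Total distance = 56 cm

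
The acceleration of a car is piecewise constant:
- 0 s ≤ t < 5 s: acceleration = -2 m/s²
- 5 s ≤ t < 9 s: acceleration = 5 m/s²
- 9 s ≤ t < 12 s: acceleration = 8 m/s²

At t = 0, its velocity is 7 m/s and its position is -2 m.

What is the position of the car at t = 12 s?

123 m

On each constant-a segment, Δv = aΔt and Δx = v₀Δt + ½aΔt²; chain segment to segment.
0–5 s: v starts 7 m/s; Δx = 7·5 + ½·-2·5² = 10 m; v ends -3 m/s.
5–9 s: v starts -3 m/s; Δx = -3·4 + ½·5·4² = 28 m; v ends 17 m/s.
9–12 s: v starts 17 m/s; Δx = 17·3 + ½·8·3² = 87 m; v ends 41 m/s.
x(12) = -2 + Σ Δx = 123 m.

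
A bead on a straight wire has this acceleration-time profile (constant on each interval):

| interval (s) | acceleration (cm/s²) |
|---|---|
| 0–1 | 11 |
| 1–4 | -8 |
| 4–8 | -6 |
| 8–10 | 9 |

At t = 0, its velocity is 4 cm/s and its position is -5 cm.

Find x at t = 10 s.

On each constant-a segment, Δv = aΔt and Δx = v₀Δt + ½aΔt²; chain segment to segment.
0–1 s: v starts 4 cm/s; Δx = 4·1 + ½·11·1² = 9.5 cm; v ends 15 cm/s.
1–4 s: v starts 15 cm/s; Δx = 15·3 + ½·-8·3² = 9 cm; v ends -9 cm/s.
4–8 s: v starts -9 cm/s; Δx = -9·4 + ½·-6·4² = -84 cm; v ends -33 cm/s.
8–10 s: v starts -33 cm/s; Δx = -33·2 + ½·9·2² = -48 cm; v ends -15 cm/s.
x(10) = -5 + Σ Δx = -118.5 cm.

-118.5 cm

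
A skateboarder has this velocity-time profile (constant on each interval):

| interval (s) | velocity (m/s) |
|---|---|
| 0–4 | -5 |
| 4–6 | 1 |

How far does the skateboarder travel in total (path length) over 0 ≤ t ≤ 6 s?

Total distance travelled is ∫|v| dt — sum the magnitudes of each area piece.
0–4 s: |-5| × 4 = 20 m
4–6 s: |1| × 2 = 2 m
Total distance = 22 m

22 m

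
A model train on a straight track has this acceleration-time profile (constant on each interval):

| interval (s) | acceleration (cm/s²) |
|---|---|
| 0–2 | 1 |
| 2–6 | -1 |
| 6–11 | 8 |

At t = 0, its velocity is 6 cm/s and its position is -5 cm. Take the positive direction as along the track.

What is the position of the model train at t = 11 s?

153 cm

On each constant-a segment, Δv = aΔt and Δx = v₀Δt + ½aΔt²; chain segment to segment.
0–2 s: v starts 6 cm/s; Δx = 6·2 + ½·1·2² = 14 cm; v ends 8 cm/s.
2–6 s: v starts 8 cm/s; Δx = 8·4 + ½·-1·4² = 24 cm; v ends 4 cm/s.
6–11 s: v starts 4 cm/s; Δx = 4·5 + ½·8·5² = 120 cm; v ends 44 cm/s.
x(11) = -5 + Σ Δx = 153 cm.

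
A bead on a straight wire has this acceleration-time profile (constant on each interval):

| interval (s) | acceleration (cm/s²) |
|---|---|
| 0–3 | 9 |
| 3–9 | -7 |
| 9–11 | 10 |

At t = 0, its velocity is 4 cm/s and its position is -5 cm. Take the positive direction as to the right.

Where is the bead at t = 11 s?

On each constant-a segment, Δv = aΔt and Δx = v₀Δt + ½aΔt²; chain segment to segment.
0–3 s: v starts 4 cm/s; Δx = 4·3 + ½·9·3² = 52.5 cm; v ends 31 cm/s.
3–9 s: v starts 31 cm/s; Δx = 31·6 + ½·-7·6² = 60 cm; v ends -11 cm/s.
9–11 s: v starts -11 cm/s; Δx = -11·2 + ½·10·2² = -2 cm; v ends 9 cm/s.
x(11) = -5 + Σ Δx = 105.5 cm.

105.5 cm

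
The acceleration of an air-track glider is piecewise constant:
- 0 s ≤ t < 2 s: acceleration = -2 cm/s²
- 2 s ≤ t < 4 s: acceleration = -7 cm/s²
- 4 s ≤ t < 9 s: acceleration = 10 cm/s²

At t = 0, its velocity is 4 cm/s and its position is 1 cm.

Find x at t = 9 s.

46 cm

On each constant-a segment, Δv = aΔt and Δx = v₀Δt + ½aΔt²; chain segment to segment.
0–2 s: v starts 4 cm/s; Δx = 4·2 + ½·-2·2² = 4 cm; v ends 0 cm/s.
2–4 s: v starts 0 cm/s; Δx = 0·2 + ½·-7·2² = -14 cm; v ends -14 cm/s.
4–9 s: v starts -14 cm/s; Δx = -14·5 + ½·10·5² = 55 cm; v ends 36 cm/s.
x(9) = 1 + Σ Δx = 46 cm.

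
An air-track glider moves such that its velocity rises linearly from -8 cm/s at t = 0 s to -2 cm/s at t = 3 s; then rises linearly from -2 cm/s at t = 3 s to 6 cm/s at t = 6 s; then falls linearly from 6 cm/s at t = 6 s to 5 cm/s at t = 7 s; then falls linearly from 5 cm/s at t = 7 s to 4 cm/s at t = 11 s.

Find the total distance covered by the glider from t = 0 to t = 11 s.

46 cm

Total distance travelled is ∫|v| dt — sum the magnitudes of each area piece.
0–3 s: |½(-8 + -2)(3)| = 15 cm
3–6 s: v = 0 at t = 3.75 s; triangle areas 0.75 + 6.75 = 7.5 cm
6–7 s: |½(6 + 5)(1)| = 5.5 cm
7–11 s: |½(5 + 4)(4)| = 18 cm
Total distance = 46 cm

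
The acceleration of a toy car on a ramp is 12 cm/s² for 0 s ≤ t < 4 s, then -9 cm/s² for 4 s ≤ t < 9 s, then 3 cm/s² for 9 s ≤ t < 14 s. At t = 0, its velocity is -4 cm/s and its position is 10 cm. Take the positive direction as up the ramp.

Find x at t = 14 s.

On each constant-a segment, Δv = aΔt and Δx = v₀Δt + ½aΔt²; chain segment to segment.
0–4 s: v starts -4 cm/s; Δx = -4·4 + ½·12·4² = 80 cm; v ends 44 cm/s.
4–9 s: v starts 44 cm/s; Δx = 44·5 + ½·-9·5² = 107.5 cm; v ends -1 cm/s.
9–14 s: v starts -1 cm/s; Δx = -1·5 + ½·3·5² = 32.5 cm; v ends 14 cm/s.
x(14) = 10 + Σ Δx = 230 cm.

230 cm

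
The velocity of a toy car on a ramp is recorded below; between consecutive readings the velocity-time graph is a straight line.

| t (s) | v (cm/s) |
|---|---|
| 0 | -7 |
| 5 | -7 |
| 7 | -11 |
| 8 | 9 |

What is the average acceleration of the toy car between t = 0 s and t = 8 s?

Average acceleration = Δv/Δt = (9 − -7)/(8 − 0) = 2 cm/s².

2 cm/s²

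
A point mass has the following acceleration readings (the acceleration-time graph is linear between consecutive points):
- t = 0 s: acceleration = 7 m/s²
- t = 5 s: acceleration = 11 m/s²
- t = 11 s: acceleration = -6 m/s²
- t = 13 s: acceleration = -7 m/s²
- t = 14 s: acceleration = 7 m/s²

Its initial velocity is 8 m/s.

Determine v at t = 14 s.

Δv equals the area under the a-t graph; then v = v₀ + Δv.
0–5 s: ½(7 + 11)(5) = 45 m/s
5–11 s: ½(11 + -6)(6) = 15 m/s
11–13 s: ½(-6 + -7)(2) = -13 m/s
13–14 s: ½(-7 + 7)(1) = 0 m/s
Δv = 47 m/s, so v(14) = 8 + (47) = 55 m/s.

55 m/s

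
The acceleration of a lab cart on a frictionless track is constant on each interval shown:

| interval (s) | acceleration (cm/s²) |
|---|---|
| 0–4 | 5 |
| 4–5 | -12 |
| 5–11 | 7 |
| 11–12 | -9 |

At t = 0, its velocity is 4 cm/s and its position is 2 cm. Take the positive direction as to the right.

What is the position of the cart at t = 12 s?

323.5 cm

On each constant-a segment, Δv = aΔt and Δx = v₀Δt + ½aΔt²; chain segment to segment.
0–4 s: v starts 4 cm/s; Δx = 4·4 + ½·5·4² = 56 cm; v ends 24 cm/s.
4–5 s: v starts 24 cm/s; Δx = 24·1 + ½·-12·1² = 18 cm; v ends 12 cm/s.
5–11 s: v starts 12 cm/s; Δx = 12·6 + ½·7·6² = 198 cm; v ends 54 cm/s.
11–12 s: v starts 54 cm/s; Δx = 54·1 + ½·-9·1² = 49.5 cm; v ends 45 cm/s.
x(12) = 2 + Σ Δx = 323.5 cm.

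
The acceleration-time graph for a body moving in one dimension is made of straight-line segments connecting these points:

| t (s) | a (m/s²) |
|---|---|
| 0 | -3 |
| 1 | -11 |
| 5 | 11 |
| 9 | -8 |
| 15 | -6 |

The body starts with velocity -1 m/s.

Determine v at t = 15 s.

-44 m/s

Δv equals the area under the a-t graph; then v = v₀ + Δv.
0–1 s: ½(-3 + -11)(1) = -7 m/s
1–5 s: ½(-11 + 11)(4) = 0 m/s
5–9 s: ½(11 + -8)(4) = 6 m/s
9–15 s: ½(-8 + -6)(6) = -42 m/s
Δv = -43 m/s, so v(15) = -1 + (-43) = -44 m/s.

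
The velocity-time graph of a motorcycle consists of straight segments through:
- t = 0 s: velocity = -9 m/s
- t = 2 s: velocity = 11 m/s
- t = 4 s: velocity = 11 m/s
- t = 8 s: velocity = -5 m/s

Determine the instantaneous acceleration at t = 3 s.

0 m/s²

Acceleration is the slope of the v-t graph on 2–4 s: (11 − 11)/(4 − 2) = 0 m/s².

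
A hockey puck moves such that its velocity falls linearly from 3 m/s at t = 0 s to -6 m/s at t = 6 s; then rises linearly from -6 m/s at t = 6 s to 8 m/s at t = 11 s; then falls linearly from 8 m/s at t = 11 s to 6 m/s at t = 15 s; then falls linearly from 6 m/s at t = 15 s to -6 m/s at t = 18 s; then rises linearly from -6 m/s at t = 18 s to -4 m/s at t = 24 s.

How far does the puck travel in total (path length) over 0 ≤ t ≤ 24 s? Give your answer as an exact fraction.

Distance (not displacement) is the total path length: add the absolute areas under v-t.
0–6 s: v = 0 at t = 2 s; triangle areas 3 + 12 = 15 m
6–11 s: v = 0 at t = 57/7 s; triangle areas 45/7 + 80/7 = 125/7 m
11–15 s: |½(8 + 6)(4)| = 28 m
15–18 s: v = 0 at t = 16.5 s; triangle areas 4.5 + 4.5 = 9 m
18–24 s: |½(-6 + -4)(6)| = 30 m
Total distance = 699/7 m

699/7 m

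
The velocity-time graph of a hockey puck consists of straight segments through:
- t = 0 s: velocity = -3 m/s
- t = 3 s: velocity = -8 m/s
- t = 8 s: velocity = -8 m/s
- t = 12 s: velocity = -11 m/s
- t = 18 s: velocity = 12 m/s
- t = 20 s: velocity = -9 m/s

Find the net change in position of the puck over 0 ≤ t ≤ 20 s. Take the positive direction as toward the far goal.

Net displacement equals the area under the velocity-time graph (areas below the axis count negative).
0–3 s: ½(-3 + -8)(3) = -16.5 m
3–8 s: -8 × 5 = -40 m
8–12 s: ½(-8 + -11)(4) = -38 m
12–18 s: ½(-11 + 12)(6) = 3 m
18–20 s: ½(12 + -9)(2) = 3 m
Net displacement = -88.5 m

-88.5 m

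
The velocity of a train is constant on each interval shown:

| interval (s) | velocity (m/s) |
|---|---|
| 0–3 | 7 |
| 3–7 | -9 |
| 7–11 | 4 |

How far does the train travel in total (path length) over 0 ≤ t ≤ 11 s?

Total distance travelled is ∫|v| dt — sum the magnitudes of each area piece.
0–3 s: |7| × 3 = 21 m
3–7 s: |-9| × 4 = 36 m
7–11 s: |4| × 4 = 16 m
Total distance = 73 m

73 m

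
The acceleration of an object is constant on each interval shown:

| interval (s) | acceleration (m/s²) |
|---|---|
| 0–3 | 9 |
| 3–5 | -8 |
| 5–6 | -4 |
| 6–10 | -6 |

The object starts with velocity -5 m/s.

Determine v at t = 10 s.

-22 m/s

Δv equals the area under the a-t graph; then v = v₀ + Δv.
0–3 s: 9 × 3 = 27 m/s
3–5 s: -8 × 2 = -16 m/s
5–6 s: -4 × 1 = -4 m/s
6–10 s: -6 × 4 = -24 m/s
Δv = -17 m/s, so v(10) = -5 + (-17) = -22 m/s.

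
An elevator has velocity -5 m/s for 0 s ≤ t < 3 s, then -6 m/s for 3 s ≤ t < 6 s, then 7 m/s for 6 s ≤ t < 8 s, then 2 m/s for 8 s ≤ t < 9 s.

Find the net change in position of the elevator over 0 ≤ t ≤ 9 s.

Net displacement equals the area under the velocity-time graph (areas below the axis count negative).
0–3 s: -5 × 3 = -15 m
3–6 s: -6 × 3 = -18 m
6–8 s: 7 × 2 = 14 m
8–9 s: 2 × 1 = 2 m
Net displacement = -17 m

-17 m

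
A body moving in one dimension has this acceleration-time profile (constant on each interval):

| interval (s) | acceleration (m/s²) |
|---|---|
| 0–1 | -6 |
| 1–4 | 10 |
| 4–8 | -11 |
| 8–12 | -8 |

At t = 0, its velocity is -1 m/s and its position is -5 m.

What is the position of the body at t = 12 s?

On each constant-a segment, Δv = aΔt and Δx = v₀Δt + ½aΔt²; chain segment to segment.
0–1 s: v starts -1 m/s; Δx = -1·1 + ½·-6·1² = -4 m; v ends -7 m/s.
1–4 s: v starts -7 m/s; Δx = -7·3 + ½·10·3² = 24 m; v ends 23 m/s.
4–8 s: v starts 23 m/s; Δx = 23·4 + ½·-11·4² = 4 m; v ends -21 m/s.
8–12 s: v starts -21 m/s; Δx = -21·4 + ½·-8·4² = -148 m; v ends -53 m/s.
x(12) = -5 + Σ Δx = -129 m.

-129 m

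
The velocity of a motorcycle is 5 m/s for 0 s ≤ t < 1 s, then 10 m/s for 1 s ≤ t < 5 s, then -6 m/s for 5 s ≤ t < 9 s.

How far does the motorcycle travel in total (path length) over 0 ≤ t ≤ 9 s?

69 m

Distance (not displacement) is the total path length: add the absolute areas under v-t.
0–1 s: |5| × 1 = 5 m
1–5 s: |10| × 4 = 40 m
5–9 s: |-6| × 4 = 24 m
Total distance = 69 m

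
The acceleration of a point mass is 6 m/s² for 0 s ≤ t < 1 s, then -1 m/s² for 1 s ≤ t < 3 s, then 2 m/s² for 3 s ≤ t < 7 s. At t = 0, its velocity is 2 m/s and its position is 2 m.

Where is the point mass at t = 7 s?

61 m

On each constant-a segment, Δv = aΔt and Δx = v₀Δt + ½aΔt²; chain segment to segment.
0–1 s: v starts 2 m/s; Δx = 2·1 + ½·6·1² = 5 m; v ends 8 m/s.
1–3 s: v starts 8 m/s; Δx = 8·2 + ½·-1·2² = 14 m; v ends 6 m/s.
3–7 s: v starts 6 m/s; Δx = 6·4 + ½·2·4² = 40 m; v ends 14 m/s.
x(7) = 2 + Σ Δx = 61 m.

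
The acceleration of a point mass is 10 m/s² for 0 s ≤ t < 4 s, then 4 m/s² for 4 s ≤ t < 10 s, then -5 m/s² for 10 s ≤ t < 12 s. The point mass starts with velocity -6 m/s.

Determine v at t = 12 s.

48 m/s

Δv equals the area under the a-t graph; then v = v₀ + Δv.
0–4 s: 10 × 4 = 40 m/s
4–10 s: 4 × 6 = 24 m/s
10–12 s: -5 × 2 = -10 m/s
Δv = 54 m/s, so v(12) = -6 + (54) = 48 m/s.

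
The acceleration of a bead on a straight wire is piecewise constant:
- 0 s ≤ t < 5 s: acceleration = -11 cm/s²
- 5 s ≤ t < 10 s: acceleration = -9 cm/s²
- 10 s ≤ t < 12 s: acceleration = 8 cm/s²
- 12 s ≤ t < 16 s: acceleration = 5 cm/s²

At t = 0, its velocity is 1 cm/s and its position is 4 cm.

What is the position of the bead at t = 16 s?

On each constant-a segment, Δv = aΔt and Δx = v₀Δt + ½aΔt²; chain segment to segment.
0–5 s: v starts 1 cm/s; Δx = 1·5 + ½·-11·5² = -132.5 cm; v ends -54 cm/s.
5–10 s: v starts -54 cm/s; Δx = -54·5 + ½·-9·5² = -382.5 cm; v ends -99 cm/s.
10–12 s: v starts -99 cm/s; Δx = -99·2 + ½·8·2² = -182 cm; v ends -83 cm/s.
12–16 s: v starts -83 cm/s; Δx = -83·4 + ½·5·4² = -292 cm; v ends -63 cm/s.
x(16) = 4 + Σ Δx = -985 cm.

-985 cm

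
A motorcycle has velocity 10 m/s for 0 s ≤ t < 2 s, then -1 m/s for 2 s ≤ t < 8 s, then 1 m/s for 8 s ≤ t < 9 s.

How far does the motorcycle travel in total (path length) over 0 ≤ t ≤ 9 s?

Total distance travelled is ∫|v| dt — sum the magnitudes of each area piece.
0–2 s: |10| × 2 = 20 m
2–8 s: |-1| × 6 = 6 m
8–9 s: |1| × 1 = 1 m
Total distance = 27 m

27 m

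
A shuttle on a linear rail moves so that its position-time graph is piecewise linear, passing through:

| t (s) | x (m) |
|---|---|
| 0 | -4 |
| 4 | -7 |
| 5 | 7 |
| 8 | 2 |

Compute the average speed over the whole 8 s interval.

Average speed = (total path length)/(elapsed time); on a piecewise-linear x-t graph the path length is Σ|Δx|.
0–4 s: |Δx| = |-7 − -4| = 3 m
4–5 s: |Δx| = |7 − -7| = 14 m
5–8 s: |Δx| = |2 − 7| = 5 m
Total path = 22 m; average speed = 22/8 = 2.75 m/s.

2.75 m/s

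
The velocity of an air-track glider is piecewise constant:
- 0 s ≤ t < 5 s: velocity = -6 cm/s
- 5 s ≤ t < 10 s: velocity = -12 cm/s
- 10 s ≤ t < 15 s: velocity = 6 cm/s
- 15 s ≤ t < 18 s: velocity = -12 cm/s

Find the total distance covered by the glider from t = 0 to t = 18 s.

156 cm

Total distance travelled is ∫|v| dt — sum the magnitudes of each area piece.
0–5 s: |-6| × 5 = 30 cm
5–10 s: |-12| × 5 = 60 cm
10–15 s: |6| × 5 = 30 cm
15–18 s: |-12| × 3 = 36 cm
Total distance = 156 cm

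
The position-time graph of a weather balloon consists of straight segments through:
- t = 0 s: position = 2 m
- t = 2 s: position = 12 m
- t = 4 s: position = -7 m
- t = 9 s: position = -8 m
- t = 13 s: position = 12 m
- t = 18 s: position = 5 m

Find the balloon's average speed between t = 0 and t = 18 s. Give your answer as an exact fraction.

19/6 m/s

Average speed = (total path length)/(elapsed time); on a piecewise-linear x-t graph the path length is Σ|Δx|.
0–2 s: |Δx| = |12 − 2| = 10 m
2–4 s: |Δx| = |-7 − 12| = 19 m
4–9 s: |Δx| = |-8 − -7| = 1 m
9–13 s: |Δx| = |12 − -8| = 20 m
13–18 s: |Δx| = |5 − 12| = 7 m
Total path = 57 m; average speed = 57/18 = 19/6 m/s.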